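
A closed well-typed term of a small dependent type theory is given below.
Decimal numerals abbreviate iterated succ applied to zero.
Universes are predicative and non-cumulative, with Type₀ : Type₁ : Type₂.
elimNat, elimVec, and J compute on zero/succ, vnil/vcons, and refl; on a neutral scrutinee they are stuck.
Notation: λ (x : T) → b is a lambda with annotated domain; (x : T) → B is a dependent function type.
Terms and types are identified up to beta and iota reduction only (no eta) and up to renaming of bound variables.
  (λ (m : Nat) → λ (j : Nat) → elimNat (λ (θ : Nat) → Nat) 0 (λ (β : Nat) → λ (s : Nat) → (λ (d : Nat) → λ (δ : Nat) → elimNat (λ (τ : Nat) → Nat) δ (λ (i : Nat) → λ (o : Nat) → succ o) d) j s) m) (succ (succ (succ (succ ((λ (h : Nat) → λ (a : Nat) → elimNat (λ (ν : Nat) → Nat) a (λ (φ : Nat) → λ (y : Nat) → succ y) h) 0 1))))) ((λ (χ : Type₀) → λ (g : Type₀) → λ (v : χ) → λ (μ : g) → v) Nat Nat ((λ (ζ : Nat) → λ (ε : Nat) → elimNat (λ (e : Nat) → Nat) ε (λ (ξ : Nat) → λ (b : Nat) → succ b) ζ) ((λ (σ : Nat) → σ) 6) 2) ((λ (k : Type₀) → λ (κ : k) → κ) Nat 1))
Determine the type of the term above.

type:
  Nat


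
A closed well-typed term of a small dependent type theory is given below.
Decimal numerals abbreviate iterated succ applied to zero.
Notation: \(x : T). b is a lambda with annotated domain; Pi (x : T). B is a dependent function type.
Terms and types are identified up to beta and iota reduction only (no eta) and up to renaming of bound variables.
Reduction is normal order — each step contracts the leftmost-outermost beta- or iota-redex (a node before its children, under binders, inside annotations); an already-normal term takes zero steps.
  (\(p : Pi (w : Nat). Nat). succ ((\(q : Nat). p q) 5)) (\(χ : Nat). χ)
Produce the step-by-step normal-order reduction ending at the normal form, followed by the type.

normal-order reduction sequence:
  (\(p : Pi (w : Nat). Nat). succ ((\(q : Nat). p q) 5)) (\(χ : Nat). χ)
  ~> succ ((\(p : Nat). (\(w : Nat). w) p) 5)
  ~> succ ((\(p : Nat). p) 5)
  ~> 6
inferred type:
  Nat


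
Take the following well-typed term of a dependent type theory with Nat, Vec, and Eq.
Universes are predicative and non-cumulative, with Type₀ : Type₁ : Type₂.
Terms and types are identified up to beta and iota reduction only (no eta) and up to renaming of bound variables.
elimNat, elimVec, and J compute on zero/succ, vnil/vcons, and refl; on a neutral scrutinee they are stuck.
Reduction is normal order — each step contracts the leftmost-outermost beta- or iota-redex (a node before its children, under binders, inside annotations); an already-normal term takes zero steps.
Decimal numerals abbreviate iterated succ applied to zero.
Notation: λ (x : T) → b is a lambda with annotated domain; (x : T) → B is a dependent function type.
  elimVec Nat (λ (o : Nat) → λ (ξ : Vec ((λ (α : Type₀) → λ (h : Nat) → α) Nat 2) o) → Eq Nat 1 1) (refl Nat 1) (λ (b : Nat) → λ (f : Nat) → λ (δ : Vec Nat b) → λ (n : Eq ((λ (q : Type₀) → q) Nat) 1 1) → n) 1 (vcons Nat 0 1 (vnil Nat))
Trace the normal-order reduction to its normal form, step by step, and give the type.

normal-order reduction:
  elimVec Nat (λ (o : Nat) → λ (ξ : Vec ((λ (α : Type₀) → λ (h : Nat) → α) Nat 2) o) → Eq Nat 1 1) (refl Nat 1) (λ (b : Nat) → λ (f : Nat) → λ (δ : Vec Nat b) → λ (n : Eq ((λ (q : Type₀) → q) Nat) 1 1) → n) 1 (vcons Nat 0 1 (vnil Nat))
  ~> (λ (o : Nat) → λ (ξ : Nat) → λ (α : Vec Nat o) → λ (h : Eq ((λ (b : Type₀) → b) Nat) 1 1) → h) 0 1 (vnil Nat) (elimVec Nat (λ (f : Nat) → λ (δ : Vec ((λ (n : Type₀) → λ (q : Nat) → n) Nat 2) f) → Eq Nat 1 1) (refl Nat 1) (λ (ν : Nat) → λ (l : Nat) → λ (ω : Vec Nat ν) → λ (r : Eq ((λ (w : Type₀) → w) Nat) 1 1) → r) 0 (vnil Nat))
  ~> (λ (o : Nat) → λ (ξ : Vec Nat 0) → λ (α : Eq ((λ (h : Type₀) → h) Nat) 1 1) → α) 1 (vnil Nat) (elimVec Nat (λ (b : Nat) → λ (f : Vec ((λ (δ : Type₀) → λ (n : Nat) → δ) Nat 2) b) → Eq Nat 1 1) (refl Nat 1) (λ (q : Nat) → λ (ν : Nat) → λ (l : Vec Nat q) → λ (ω : Eq ((λ (r : Type₀) → r) Nat) 1 1) → ω) 0 (vnil Nat))
  ~> (λ (o : Vec Nat 0) → λ (ξ : Eq ((λ (α : Type₀) → α) Nat) 1 1) → ξ) (vnil Nat) (elimVec Nat (λ (h : Nat) → λ (b : Vec ((λ (f : Type₀) → λ (δ : Nat) → f) Nat 2) h) → Eq Nat 1 1) (refl Nat 1) (λ (n : Nat) → λ (q : Nat) → λ (ν : Vec Nat n) → λ (l : Eq ((λ (ω : Type₀) → ω) Nat) 1 1) → l) 0 (vnil Nat))
  ~> (λ (o : Eq ((λ (ξ : Type₀) → ξ) Nat) 1 1) → o) (elimVec Nat (λ (α : Nat) → λ (h : Vec ((λ (b : Type₀) → λ (f : Nat) → b) Nat 2) α) → Eq Nat 1 1) (refl Nat 1) (λ (δ : Nat) → λ (n : Nat) → λ (q : Vec Nat δ) → λ (ν : Eq ((λ (l : Type₀) → l) Nat) 1 1) → ν) 0 (vnil Nat))
  ~> elimVec Nat (λ (o : Nat) → λ (ξ : Vec ((λ (α : Type₀) → λ (h : Nat) → α) Nat 2) o) → Eq Nat 1 1) (refl Nat 1) (λ (b : Nat) → λ (f : Nat) → λ (δ : Vec Nat b) → λ (n : Eq ((λ (q : Type₀) → q) Nat) 1 1) → n) 0 (vnil Nat)
  ~> refl Nat 1
inferred type:
  Eq Nat 1 1


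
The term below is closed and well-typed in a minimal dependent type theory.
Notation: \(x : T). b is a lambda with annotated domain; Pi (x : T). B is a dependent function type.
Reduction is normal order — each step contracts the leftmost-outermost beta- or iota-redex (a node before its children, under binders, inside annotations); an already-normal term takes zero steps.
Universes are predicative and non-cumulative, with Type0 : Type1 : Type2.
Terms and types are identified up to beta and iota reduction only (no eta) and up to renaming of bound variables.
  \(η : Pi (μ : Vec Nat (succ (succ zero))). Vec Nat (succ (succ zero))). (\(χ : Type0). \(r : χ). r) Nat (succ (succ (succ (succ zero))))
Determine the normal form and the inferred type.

normal form:
  \(η : Pi (μ : Vec Nat (succ (succ zero))). Vec Nat (succ (succ zero))). succ (succ (succ (succ zero)))
the term's type:
  Pi (η : Pi (μ : Vec Nat (succ (succ zero))). Vec Nat (succ (succ zero))). Nat
observation: contracting a beta-redex first, the term normalizes in 2 steps.


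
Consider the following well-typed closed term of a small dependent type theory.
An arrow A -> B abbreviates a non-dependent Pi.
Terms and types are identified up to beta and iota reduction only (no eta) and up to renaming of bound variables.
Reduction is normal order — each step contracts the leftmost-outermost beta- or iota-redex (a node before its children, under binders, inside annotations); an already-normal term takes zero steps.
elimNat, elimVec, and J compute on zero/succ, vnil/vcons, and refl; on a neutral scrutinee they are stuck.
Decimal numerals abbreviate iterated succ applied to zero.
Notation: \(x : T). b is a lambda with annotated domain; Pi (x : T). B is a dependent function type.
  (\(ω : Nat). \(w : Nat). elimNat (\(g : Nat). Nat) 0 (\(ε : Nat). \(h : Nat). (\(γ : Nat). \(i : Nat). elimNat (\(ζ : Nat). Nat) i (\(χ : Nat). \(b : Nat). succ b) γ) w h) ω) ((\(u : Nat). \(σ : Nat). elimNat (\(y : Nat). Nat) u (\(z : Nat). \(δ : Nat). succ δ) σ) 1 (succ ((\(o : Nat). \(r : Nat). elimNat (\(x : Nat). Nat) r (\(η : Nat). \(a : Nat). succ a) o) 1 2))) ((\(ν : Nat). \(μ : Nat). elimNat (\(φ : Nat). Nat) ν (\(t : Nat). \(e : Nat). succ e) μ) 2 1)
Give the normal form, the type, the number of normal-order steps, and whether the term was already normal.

reduced normal form:
  15
the term's type:
  Nat
normal-order step count: 57
started in normal form: no
first redex: a beta-redex


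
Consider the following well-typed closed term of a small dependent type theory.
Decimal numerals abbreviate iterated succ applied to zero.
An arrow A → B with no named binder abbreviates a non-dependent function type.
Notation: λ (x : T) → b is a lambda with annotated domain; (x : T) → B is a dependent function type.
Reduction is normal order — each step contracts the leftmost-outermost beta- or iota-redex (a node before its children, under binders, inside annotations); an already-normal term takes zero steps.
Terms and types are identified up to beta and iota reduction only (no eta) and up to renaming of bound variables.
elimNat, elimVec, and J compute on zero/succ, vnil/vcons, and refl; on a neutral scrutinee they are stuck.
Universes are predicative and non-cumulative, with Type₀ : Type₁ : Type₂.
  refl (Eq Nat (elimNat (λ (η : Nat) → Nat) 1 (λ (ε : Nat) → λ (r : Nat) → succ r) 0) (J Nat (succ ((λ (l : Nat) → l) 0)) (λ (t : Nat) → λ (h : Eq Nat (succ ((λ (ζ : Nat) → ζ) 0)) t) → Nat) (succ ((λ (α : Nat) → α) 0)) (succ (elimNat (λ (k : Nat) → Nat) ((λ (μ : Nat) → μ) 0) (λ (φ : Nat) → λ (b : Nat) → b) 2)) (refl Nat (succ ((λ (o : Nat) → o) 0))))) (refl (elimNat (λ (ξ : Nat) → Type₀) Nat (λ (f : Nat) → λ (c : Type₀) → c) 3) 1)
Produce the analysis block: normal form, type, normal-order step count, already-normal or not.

normal form:
  refl (Eq Nat 1 1) (refl Nat 1)
type:
  Eq (Eq Nat 1 1) (refl Nat 1) (refl Nat 1)
reduction steps (normal order): 13
started in normal form: no
first redex: an elimNat iota-redex


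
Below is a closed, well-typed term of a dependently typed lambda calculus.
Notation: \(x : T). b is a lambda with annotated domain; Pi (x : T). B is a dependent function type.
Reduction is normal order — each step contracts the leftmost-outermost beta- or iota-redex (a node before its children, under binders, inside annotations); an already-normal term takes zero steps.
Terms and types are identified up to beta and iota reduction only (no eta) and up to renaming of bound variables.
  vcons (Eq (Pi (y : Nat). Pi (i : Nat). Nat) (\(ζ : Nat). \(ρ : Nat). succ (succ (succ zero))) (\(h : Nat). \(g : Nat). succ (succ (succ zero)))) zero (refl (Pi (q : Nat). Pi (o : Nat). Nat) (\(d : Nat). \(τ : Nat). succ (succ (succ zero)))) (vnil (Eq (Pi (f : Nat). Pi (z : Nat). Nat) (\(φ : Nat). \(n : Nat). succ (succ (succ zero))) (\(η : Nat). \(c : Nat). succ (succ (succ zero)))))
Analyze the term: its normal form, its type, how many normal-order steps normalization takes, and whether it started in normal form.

normal form:
  vcons (Eq (Pi (y : Nat). Pi (i : Nat). Nat) (\(ζ : Nat). \(ρ : Nat). succ (succ (succ zero))) (\(h : Nat). \(g : Nat). succ (succ (succ zero)))) zero (refl (Pi (q : Nat). Pi (o : Nat). Nat) (\(d : Nat). \(τ : Nat). succ (succ (succ zero)))) (vnil (Eq (Pi (f : Nat). Pi (z : Nat). Nat) (\(φ : Nat). \(n : Nat). succ (succ (succ zero))) (\(η : Nat). \(c : Nat). succ (succ (succ zero)))))
inferred type:
  Vec (Eq (Pi (y : Nat). Pi (i : Nat). Nat) (\(ζ : Nat). \(ρ : Nat). succ (succ (succ zero))) (\(h : Nat). \(g : Nat). succ (succ (succ zero)))) (succ zero)
steps to reach normal form (normal order): 0
started in normal form: yes


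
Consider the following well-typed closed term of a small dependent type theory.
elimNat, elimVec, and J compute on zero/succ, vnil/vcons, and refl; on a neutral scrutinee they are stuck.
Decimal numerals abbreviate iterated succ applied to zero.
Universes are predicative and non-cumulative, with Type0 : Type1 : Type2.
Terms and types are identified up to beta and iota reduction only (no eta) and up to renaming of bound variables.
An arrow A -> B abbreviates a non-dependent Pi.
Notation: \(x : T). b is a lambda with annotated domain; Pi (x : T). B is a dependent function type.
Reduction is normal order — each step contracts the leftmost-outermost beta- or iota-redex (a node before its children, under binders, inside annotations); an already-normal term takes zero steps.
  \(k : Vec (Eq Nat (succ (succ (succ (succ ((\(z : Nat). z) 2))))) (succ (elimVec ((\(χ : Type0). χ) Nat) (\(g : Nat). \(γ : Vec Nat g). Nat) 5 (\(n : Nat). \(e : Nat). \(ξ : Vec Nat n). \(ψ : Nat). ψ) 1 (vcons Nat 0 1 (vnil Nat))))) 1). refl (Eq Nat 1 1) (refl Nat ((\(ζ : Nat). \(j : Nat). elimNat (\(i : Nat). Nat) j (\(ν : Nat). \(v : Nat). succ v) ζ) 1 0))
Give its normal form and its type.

resulting normal form:
  \(k : Vec (Eq Nat 6 6) 1). refl (Eq Nat 1 1) (refl Nat 1)
the term's type:
  Vec (Eq Nat 6 6) 1 -> Eq (Eq Nat 1 1) (refl Nat 1) (refl Nat 1)


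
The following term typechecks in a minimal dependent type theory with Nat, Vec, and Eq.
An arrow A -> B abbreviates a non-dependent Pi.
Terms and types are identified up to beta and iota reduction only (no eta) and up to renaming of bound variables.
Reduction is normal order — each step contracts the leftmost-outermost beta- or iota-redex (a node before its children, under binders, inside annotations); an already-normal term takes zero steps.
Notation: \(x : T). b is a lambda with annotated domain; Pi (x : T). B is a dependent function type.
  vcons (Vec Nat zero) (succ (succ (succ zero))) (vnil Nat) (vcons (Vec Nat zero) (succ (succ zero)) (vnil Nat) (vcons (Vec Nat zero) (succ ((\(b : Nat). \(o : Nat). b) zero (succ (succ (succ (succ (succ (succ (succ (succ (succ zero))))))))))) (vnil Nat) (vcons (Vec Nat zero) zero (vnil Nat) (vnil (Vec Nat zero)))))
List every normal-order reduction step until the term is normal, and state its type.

normal-order reduction sequence:
  vcons (Vec Nat zero) (succ (succ (succ zero))) (vnil Nat) (vcons (Vec Nat zero) (succ (succ zero)) (vnil Nat) (vcons (Vec Nat zero) (succ ((\(b : Nat). \(o : Nat). b) zero (succ (succ (succ (succ (succ (succ (succ (succ (succ zero))))))))))) (vnil Nat) (vcons (Vec Nat zero) zero (vnil Nat) (vnil (Vec Nat zero)))))
  ~> vcons (Vec Nat zero) (succ (succ (succ zero))) (vnil Nat) (vcons (Vec Nat zero) (succ (succ zero)) (vnil Nat) (vcons (Vec Nat zero) (succ ((\(b : Nat). zero) (succ (succ (succ (succ (succ (succ (succ (succ (succ zero))))))))))) (vnil Nat) (vcons (Vec Nat zero) zero (vnil Nat) (vnil (Vec Nat zero)))))
  ~> vcons (Vec Nat zero) (succ (succ (succ zero))) (vnil Nat) (vcons (Vec Nat zero) (succ (succ zero)) (vnil Nat) (vcons (Vec Nat zero) (succ zero) (vnil Nat) (vcons (Vec Nat zero) zero (vnil Nat) (vnil (Vec Nat zero)))))
inferred type:
  Vec (Vec Nat zero) (succ (succ (succ (succ zero))))


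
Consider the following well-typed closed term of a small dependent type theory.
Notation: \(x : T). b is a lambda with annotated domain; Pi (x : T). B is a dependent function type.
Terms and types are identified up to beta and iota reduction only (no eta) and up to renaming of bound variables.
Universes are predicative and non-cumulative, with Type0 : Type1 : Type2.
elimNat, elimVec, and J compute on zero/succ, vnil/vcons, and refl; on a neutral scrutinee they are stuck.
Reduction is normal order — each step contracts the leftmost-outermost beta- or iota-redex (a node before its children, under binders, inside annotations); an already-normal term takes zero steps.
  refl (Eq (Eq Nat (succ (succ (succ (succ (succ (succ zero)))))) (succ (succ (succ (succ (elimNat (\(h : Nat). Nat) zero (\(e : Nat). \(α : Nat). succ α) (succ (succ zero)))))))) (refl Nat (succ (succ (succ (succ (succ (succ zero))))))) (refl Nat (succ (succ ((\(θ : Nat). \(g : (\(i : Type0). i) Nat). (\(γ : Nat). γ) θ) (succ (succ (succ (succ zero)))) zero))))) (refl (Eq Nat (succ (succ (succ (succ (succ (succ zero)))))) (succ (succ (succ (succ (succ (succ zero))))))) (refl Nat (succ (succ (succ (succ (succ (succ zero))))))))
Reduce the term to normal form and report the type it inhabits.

resulting normal form:
  refl (Eq (Eq Nat (succ (succ (succ (succ (succ (succ zero)))))) (succ (succ (succ (succ (succ (succ zero))))))) (refl Nat (succ (succ (succ (succ (succ (succ zero))))))) (refl Nat (succ (succ (succ (succ (succ (succ zero)))))))) (refl (Eq Nat (succ (succ (succ (succ (succ (succ zero)))))) (succ (succ (succ (succ (succ (succ zero))))))) (refl Nat (succ (succ (succ (succ (succ (succ zero))))))))
the term's type:
  Eq (Eq (Eq Nat (succ (succ (succ (succ (succ (succ zero)))))) (succ (succ (succ (succ (succ (succ zero))))))) (refl Nat (succ (succ (succ (succ (succ (succ zero))))))) (refl Nat (succ (succ (succ (succ (succ (succ zero)))))))) (refl (Eq Nat (succ (succ (succ (succ (succ (succ zero)))))) (succ (succ (succ (succ (succ (succ zero))))))) (refl Nat (succ (succ (succ (succ (succ (succ zero)))))))) (refl (Eq Nat (succ (succ (succ (succ (succ (succ zero)))))) (succ (succ (succ (succ (succ (succ zero))))))) (refl Nat (succ (succ (succ (succ (succ (succ zero))))))))


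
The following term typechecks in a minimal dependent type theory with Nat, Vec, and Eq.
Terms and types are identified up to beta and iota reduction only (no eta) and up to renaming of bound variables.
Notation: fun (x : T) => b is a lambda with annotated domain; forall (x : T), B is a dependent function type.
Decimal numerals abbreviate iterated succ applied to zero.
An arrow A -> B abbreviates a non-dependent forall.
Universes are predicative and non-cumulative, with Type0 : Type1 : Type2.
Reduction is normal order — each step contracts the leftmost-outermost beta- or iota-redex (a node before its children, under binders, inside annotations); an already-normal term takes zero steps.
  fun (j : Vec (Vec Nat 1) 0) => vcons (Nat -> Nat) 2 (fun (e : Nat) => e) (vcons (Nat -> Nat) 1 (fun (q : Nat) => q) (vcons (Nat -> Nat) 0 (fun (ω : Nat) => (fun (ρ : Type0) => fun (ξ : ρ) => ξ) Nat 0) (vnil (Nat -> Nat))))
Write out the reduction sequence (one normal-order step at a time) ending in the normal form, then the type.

reduction (normal order):
  fun (j : Vec (Vec Nat 1) 0) => vcons (Nat -> Nat) 2 (fun (e : Nat) => e) (vcons (Nat -> Nat) 1 (fun (q : Nat) => q) (vcons (Nat -> Nat) 0 (fun (ω : Nat) => (fun (ρ : Type0) => fun (ξ : ρ) => ξ) Nat 0) (vnil (Nat -> Nat))))
  ~> fun (j : Vec (Vec Nat 1) 0) => vcons (Nat -> Nat) 2 (fun (e : Nat) => e) (vcons (Nat -> Nat) 1 (fun (q : Nat) => q) (vcons (Nat -> Nat) 0 (fun (ω : Nat) => (fun (ρ : Nat) => ρ) 0) (vnil (Nat -> Nat))))
  ~> fun (j : Vec (Vec Nat 1) 0) => vcons (Nat -> Nat) 2 (fun (e : Nat) => e) (vcons (Nat -> Nat) 1 (fun (q : Nat) => q) (vcons (Nat -> Nat) 0 (fun (ω : Nat) => 0) (vnil (Nat -> Nat))))
type:
  Vec (Vec Nat 1) 0 -> Vec (Nat -> Nat) 3


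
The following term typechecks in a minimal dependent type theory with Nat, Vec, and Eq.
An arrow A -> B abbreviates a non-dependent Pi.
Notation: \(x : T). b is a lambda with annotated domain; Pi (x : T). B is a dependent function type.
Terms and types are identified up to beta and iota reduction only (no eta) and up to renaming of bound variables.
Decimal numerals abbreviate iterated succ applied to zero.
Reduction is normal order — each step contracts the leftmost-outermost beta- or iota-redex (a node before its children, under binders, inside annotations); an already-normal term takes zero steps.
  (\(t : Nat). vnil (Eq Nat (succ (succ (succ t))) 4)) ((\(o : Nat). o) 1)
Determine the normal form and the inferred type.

resulting normal form:
  vnil (Eq Nat 4 4)
inferred type:
  Vec (Eq Nat 4 4) 0
observation: normalization takes exactly 2 steps under the normal-order strategy.


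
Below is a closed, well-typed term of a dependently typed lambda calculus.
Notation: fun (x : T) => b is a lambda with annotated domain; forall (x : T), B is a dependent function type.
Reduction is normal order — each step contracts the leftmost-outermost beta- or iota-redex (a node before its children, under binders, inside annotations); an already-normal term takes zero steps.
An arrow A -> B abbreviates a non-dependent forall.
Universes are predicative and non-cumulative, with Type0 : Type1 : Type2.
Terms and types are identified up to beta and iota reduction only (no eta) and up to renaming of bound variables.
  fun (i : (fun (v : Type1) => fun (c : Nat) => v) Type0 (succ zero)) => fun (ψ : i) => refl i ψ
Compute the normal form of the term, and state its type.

reduced normal form:
  fun (i : Type0) => fun (v : i) => refl i v
the term's type:
  forall (i : Type0), forall (v : i), Eq i v v


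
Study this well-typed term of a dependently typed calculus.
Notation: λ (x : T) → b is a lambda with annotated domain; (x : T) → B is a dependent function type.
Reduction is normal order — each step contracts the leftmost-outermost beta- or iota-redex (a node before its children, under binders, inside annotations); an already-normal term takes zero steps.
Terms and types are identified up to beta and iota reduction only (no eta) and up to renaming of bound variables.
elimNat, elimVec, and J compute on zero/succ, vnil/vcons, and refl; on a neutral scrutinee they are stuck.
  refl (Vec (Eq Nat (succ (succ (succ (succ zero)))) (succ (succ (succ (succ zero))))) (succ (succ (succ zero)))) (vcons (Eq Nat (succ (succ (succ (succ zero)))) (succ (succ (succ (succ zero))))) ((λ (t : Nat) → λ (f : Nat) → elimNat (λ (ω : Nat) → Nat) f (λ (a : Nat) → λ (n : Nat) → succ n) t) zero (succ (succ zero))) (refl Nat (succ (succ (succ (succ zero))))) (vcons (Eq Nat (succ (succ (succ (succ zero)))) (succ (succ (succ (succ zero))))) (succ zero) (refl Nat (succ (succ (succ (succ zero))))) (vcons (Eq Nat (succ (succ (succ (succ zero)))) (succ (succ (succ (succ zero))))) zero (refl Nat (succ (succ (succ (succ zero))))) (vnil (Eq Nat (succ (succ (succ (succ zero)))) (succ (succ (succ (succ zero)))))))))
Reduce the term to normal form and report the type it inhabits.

resulting normal form:
  refl (Vec (Eq Nat (succ (succ (succ (succ zero)))) (succ (succ (succ (succ zero))))) (succ (succ (succ zero)))) (vcons (Eq Nat (succ (succ (succ (succ zero)))) (succ (succ (succ (succ zero))))) (succ (succ zero)) (refl Nat (succ (succ (succ (succ zero))))) (vcons (Eq Nat (succ (succ (succ (succ zero)))) (succ (succ (succ (succ zero))))) (succ zero) (refl Nat (succ (succ (succ (succ zero))))) (vcons (Eq Nat (succ (succ (succ (succ zero)))) (succ (succ (succ (succ zero))))) zero (refl Nat (succ (succ (succ (succ zero))))) (vnil (Eq Nat (succ (succ (succ (succ zero)))) (succ (succ (succ (succ zero)))))))))
the term's type:
  Eq (Vec (Eq Nat (succ (succ (succ (succ zero)))) (succ (succ (succ (succ zero))))) (succ (succ (succ zero)))) (vcons (Eq Nat (succ (succ (succ (succ zero)))) (succ (succ (succ (succ zero))))) (succ (succ zero)) (refl Nat (succ (succ (succ (succ zero))))) (vcons (Eq Nat (succ (succ (succ (succ zero)))) (succ (succ (succ (succ zero))))) (succ zero) (refl Nat (succ (succ (succ (succ zero))))) (vcons (Eq Nat (succ (succ (succ (succ zero)))) (succ (succ (succ (succ zero))))) zero (refl Nat (succ (succ (succ (succ zero))))) (vnil (Eq Nat (succ (succ (succ (succ zero)))) (succ (succ (succ (succ zero))))))))) (vcons (Eq Nat (succ (succ (succ (succ zero)))) (succ (succ (succ (succ zero))))) (succ (succ zero)) (refl Nat (succ (succ (succ (succ zero))))) (vcons (Eq Nat (succ (succ (succ (succ zero)))) (succ (succ (succ (succ zero))))) (succ zero) (refl Nat (succ (succ (succ (succ zero))))) (vcons (Eq Nat (succ (succ (succ (succ zero)))) (succ (succ (succ (succ zero))))) zero (refl Nat (succ (succ (succ (succ zero))))) (vnil (Eq Nat (succ (succ (succ (succ zero)))) (succ (succ (succ (succ zero)))))))))
observation: 3 normal-order steps normalize the term, beginning with a beta-redex.


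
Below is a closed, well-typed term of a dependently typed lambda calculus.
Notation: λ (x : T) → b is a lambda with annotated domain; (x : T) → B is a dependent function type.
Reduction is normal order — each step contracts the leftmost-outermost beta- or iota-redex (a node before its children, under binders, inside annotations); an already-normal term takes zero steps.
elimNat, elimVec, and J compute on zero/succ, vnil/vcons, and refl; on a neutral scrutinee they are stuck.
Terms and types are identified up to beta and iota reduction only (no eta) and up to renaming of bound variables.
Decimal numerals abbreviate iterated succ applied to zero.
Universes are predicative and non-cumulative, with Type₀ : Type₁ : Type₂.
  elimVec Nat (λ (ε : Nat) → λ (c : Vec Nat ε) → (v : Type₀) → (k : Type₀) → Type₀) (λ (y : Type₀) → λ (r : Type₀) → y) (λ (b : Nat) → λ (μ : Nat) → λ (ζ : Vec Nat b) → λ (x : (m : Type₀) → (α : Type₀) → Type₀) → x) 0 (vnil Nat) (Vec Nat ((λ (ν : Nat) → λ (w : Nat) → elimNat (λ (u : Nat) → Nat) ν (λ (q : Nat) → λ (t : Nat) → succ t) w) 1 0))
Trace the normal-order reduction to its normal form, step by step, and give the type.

reduction (normal order):
  elimVec Nat (λ (ε : Nat) → λ (c : Vec Nat ε) → (v : Type₀) → (k : Type₀) → Type₀) (λ (y : Type₀) → λ (r : Type₀) → y) (λ (b : Nat) → λ (μ : Nat) → λ (ζ : Vec Nat b) → λ (x : (m : Type₀) → (α : Type₀) → Type₀) → x) 0 (vnil Nat) (Vec Nat ((λ (ν : Nat) → λ (w : Nat) → elimNat (λ (u : Nat) → Nat) ν (λ (q : Nat) → λ (t : Nat) → succ t) w) 1 0))
  ~> (λ (ε : Type₀) → λ (c : Type₀) → ε) (Vec Nat ((λ (v : Nat) → λ (k : Nat) → elimNat (λ (y : Nat) → Nat) v (λ (r : Nat) → λ (b : Nat) → succ b) k) 1 0))
  ~> λ (ε : Type₀) → Vec Nat ((λ (c : Nat) → λ (v : Nat) → elimNat (λ (k : Nat) → Nat) c (λ (y : Nat) → λ (r : Nat) → succ r) v) 1 0)
  ~> λ (ε : Type₀) → Vec Nat ((λ (c : Nat) → elimNat (λ (v : Nat) → Nat) 1 (λ (k : Nat) → λ (y : Nat) → succ y) c) 0)
  ~> λ (ε : Type₀) → Vec Nat (elimNat (λ (c : Nat) → Nat) 1 (λ (v : Nat) → λ (k : Nat) → succ k) 0)
  ~> λ (ε : Type₀) → Vec Nat 1
the term's type:
  (ε : Type₀) → Type₀


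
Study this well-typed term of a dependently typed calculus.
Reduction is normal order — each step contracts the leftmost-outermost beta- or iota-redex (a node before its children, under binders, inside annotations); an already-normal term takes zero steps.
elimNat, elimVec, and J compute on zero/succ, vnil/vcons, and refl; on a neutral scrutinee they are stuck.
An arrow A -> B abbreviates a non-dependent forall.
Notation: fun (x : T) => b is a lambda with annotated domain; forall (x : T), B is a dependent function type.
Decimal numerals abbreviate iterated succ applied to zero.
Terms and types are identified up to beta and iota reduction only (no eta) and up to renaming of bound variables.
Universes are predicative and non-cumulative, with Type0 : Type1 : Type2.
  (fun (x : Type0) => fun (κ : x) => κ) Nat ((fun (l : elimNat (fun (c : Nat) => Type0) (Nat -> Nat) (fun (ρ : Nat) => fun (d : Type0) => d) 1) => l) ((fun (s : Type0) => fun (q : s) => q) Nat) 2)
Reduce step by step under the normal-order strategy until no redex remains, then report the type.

reduction (normal order):
  (fun (x : Type0) => fun (κ : x) => κ) Nat ((fun (l : elimNat (fun (c : Nat) => Type0) (Nat -> Nat) (fun (ρ : Nat) => fun (d : Type0) => d) 1) => l) ((fun (s : Type0) => fun (q : s) => q) Nat) 2)
  ~> (fun (x : Nat) => x) ((fun (κ : elimNat (fun (l : Nat) => Type0) (Nat -> Nat) (fun (c : Nat) => fun (ρ : Type0) => ρ) 1) => κ) ((fun (d : Type0) => fun (s : d) => s) Nat) 2)
  ~> (fun (x : elimNat (fun (κ : Nat) => Type0) (Nat -> Nat) (fun (l : Nat) => fun (c : Type0) => c) 1) => x) ((fun (ρ : Type0) => fun (d : ρ) => d) Nat) 2
  ~> (fun (x : Type0) => fun (κ : x) => κ) Nat 2
  ~> (fun (x : Nat) => x) 2
  ~> 2
inferred type:
  Nat


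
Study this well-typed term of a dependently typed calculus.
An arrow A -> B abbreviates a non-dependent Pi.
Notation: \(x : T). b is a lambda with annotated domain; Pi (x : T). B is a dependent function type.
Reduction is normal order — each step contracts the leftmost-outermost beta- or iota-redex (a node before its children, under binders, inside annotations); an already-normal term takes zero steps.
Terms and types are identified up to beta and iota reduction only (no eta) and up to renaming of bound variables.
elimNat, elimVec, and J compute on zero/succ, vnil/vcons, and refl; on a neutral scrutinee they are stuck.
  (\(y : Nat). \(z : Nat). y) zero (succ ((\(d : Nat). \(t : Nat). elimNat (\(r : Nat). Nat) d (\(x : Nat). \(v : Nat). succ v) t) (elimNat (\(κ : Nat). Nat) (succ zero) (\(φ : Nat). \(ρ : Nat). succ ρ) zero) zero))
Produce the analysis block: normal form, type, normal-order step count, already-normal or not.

reduced normal form:
  zero
inferred type:
  Nat
reduction steps (normal order): 2
started in normal form: no
first redex: a beta-redex


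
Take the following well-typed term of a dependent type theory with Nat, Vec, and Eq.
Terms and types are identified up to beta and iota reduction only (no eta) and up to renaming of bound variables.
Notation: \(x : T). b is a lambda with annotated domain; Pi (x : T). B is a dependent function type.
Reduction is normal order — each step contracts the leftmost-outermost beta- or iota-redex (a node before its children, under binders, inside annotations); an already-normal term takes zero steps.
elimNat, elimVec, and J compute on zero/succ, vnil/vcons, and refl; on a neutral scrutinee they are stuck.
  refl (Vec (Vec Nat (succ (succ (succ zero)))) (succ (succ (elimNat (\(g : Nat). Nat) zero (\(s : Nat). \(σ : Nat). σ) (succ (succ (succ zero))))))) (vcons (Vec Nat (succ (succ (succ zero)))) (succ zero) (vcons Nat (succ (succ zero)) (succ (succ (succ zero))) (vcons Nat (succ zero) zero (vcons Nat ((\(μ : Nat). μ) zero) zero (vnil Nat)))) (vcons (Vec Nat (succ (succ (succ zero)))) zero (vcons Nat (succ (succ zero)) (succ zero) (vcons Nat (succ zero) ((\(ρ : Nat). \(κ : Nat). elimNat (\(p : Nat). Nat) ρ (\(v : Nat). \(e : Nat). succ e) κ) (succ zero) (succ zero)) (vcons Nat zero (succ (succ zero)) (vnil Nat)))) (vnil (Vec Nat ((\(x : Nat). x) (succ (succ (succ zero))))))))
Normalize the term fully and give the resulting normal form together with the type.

normal form:
  refl (Vec (Vec Nat (succ (succ (succ zero)))) (succ (succ zero))) (vcons (Vec Nat (succ (succ (succ zero)))) (succ zero) (vcons Nat (succ (succ zero)) (succ (succ (succ zero))) (vcons Nat (succ zero) zero (vcons Nat zero zero (vnil Nat)))) (vcons (Vec Nat (succ (succ (succ zero)))) zero (vcons Nat (succ (succ zero)) (succ zero) (vcons Nat (succ zero) (succ (succ zero)) (vcons Nat zero (succ (succ zero)) (vnil Nat)))) (vnil (Vec Nat (succ (succ (succ zero)))))))
inferred type:
  Eq (Vec (Vec Nat (succ (succ (succ zero)))) (succ (succ zero))) (vcons (Vec Nat (succ (succ (succ zero)))) (succ zero) (vcons Nat (succ (succ zero)) (succ (succ (succ zero))) (vcons Nat (succ zero) zero (vcons Nat zero zero (vnil Nat)))) (vcons (Vec Nat (succ (succ (succ zero)))) zero (vcons Nat (succ (succ zero)) (succ zero) (vcons Nat (succ zero) (succ (succ zero)) (vcons Nat zero (succ (succ zero)) (vnil Nat)))) (vnil (Vec Nat (succ (succ (succ zero))))))) (vcons (Vec Nat (succ (succ (succ zero)))) (succ zero) (vcons Nat (succ (succ zero)) (succ (succ (succ zero))) (vcons Nat (succ zero) zero (vcons Nat zero zero (vnil Nat)))) (vcons (Vec Nat (succ (succ (succ zero)))) zero (vcons Nat (succ (succ zero)) (succ zero) (vcons Nat (succ zero) (succ (succ zero)) (vcons Nat zero (succ (succ zero)) (vnil Nat)))) (vnil (Vec Nat (succ (succ (succ zero)))))))


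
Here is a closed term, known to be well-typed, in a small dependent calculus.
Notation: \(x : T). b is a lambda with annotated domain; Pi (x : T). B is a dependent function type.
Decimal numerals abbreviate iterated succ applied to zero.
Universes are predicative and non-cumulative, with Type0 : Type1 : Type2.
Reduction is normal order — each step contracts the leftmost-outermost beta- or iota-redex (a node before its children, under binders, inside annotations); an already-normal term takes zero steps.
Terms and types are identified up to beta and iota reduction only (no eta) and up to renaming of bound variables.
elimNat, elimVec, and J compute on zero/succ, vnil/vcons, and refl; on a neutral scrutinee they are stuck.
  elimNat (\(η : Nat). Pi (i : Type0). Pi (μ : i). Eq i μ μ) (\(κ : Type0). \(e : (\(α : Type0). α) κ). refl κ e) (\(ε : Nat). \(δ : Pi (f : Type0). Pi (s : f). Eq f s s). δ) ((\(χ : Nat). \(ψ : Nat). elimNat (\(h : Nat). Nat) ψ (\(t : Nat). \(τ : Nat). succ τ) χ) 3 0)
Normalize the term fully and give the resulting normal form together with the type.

normal form:
  \(η : Type0). \(i : η). refl η i
type:
  Pi (η : Type0). Pi (i : η). Eq η i i
observation: 23 normal-order steps normalize the term, beginning with a beta-redex.


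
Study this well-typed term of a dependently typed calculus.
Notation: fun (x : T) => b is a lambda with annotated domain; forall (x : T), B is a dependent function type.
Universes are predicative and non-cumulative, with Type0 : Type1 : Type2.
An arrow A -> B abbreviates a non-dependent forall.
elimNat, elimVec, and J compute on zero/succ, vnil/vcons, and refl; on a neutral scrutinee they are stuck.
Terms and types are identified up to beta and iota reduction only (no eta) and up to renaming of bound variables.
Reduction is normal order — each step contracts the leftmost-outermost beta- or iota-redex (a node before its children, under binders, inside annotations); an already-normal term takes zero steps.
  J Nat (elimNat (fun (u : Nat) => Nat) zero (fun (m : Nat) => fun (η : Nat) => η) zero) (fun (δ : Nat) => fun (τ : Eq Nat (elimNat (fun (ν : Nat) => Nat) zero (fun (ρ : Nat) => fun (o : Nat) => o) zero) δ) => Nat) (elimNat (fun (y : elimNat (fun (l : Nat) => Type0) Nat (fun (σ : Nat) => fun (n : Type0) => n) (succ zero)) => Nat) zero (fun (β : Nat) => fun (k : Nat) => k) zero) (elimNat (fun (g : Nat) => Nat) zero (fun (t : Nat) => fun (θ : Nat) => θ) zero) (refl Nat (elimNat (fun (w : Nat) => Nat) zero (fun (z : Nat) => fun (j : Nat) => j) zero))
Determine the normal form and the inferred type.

normal form:
  zero
type:
  Nat


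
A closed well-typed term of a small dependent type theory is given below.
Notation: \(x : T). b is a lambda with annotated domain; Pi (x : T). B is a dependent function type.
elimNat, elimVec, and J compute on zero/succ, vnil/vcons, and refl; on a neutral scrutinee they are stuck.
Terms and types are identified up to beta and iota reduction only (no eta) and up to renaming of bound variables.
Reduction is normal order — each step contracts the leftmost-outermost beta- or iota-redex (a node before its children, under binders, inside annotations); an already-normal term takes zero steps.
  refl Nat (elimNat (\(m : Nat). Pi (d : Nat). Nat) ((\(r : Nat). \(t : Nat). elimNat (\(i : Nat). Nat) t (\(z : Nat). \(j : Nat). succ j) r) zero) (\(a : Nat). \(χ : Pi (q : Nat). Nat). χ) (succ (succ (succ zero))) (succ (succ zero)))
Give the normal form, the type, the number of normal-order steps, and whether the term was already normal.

reduced normal form:
  refl Nat (succ (succ zero))
type:
  Eq Nat (succ (succ zero)) (succ (succ zero))
normal-order step count: 13
already normal: no
first redex: an elimNat iota-redex


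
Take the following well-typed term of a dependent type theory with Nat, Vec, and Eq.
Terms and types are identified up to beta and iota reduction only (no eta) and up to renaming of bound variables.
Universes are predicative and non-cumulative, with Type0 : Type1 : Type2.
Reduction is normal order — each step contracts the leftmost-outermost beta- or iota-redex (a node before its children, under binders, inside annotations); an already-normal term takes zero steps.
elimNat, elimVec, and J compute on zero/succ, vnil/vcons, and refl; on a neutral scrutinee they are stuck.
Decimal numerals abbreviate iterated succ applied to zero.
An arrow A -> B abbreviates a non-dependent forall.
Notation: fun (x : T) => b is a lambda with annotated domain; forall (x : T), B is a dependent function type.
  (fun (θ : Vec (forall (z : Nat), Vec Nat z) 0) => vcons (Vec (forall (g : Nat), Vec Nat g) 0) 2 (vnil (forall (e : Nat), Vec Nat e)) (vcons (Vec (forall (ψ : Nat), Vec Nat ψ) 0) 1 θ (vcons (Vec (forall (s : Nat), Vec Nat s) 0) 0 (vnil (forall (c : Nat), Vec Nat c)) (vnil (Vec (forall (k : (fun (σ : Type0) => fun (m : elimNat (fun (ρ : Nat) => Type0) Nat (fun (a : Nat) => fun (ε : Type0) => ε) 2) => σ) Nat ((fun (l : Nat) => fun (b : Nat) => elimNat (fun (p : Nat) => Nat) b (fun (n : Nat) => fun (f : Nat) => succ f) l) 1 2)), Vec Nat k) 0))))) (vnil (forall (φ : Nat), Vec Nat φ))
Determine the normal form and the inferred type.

reduced normal form:
  vcons (Vec (forall (θ : Nat), Vec Nat θ) 0) 2 (vnil (forall (z : Nat), Vec Nat z)) (vcons (Vec (forall (g : Nat), Vec Nat g) 0) 1 (vnil (forall (e : Nat), Vec Nat e)) (vcons (Vec (forall (ψ : Nat), Vec Nat ψ) 0) 0 (vnil (forall (s : Nat), Vec Nat s)) (vnil (Vec (forall (c : Nat), Vec Nat c) 0))))
type:
  Vec (Vec (forall (θ : Nat), Vec Nat θ) 0) 3
observation: reduction starts at a beta-redex, and 3 normal-order steps reach the normal form.


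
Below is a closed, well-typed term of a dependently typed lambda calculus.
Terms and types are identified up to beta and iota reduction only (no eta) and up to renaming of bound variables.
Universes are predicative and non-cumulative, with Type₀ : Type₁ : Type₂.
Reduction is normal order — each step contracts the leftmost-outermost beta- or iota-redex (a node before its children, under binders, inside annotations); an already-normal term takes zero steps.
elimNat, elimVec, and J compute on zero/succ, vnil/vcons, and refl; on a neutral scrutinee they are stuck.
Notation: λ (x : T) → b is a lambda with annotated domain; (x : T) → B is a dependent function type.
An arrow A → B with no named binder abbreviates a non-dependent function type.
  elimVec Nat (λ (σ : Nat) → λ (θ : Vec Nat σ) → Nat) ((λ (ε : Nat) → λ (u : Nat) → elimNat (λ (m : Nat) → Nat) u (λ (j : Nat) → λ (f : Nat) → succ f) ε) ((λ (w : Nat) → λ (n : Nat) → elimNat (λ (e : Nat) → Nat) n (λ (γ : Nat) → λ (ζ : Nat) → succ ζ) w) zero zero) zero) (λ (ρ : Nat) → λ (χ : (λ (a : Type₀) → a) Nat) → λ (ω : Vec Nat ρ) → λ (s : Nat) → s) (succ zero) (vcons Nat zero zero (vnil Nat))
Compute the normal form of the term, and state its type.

resulting normal form:
  zero
inferred type:
  Nat


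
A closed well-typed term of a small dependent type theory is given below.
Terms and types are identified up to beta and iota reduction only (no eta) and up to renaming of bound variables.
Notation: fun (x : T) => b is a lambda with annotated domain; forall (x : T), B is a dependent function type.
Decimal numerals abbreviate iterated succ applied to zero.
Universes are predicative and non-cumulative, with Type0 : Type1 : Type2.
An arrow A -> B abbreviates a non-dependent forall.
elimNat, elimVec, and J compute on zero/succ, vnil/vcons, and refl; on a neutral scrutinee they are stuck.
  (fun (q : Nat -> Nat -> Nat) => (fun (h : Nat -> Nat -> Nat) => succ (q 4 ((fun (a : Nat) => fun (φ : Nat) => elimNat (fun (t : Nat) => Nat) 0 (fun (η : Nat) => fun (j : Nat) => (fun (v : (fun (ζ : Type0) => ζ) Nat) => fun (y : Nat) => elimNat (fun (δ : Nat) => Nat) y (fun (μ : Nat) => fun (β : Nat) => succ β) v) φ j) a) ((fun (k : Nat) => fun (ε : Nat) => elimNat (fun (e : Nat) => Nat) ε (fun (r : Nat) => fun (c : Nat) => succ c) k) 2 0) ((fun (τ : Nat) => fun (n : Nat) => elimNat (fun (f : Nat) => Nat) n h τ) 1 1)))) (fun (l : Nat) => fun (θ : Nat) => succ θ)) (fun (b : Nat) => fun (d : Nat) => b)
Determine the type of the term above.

type:
  Nat


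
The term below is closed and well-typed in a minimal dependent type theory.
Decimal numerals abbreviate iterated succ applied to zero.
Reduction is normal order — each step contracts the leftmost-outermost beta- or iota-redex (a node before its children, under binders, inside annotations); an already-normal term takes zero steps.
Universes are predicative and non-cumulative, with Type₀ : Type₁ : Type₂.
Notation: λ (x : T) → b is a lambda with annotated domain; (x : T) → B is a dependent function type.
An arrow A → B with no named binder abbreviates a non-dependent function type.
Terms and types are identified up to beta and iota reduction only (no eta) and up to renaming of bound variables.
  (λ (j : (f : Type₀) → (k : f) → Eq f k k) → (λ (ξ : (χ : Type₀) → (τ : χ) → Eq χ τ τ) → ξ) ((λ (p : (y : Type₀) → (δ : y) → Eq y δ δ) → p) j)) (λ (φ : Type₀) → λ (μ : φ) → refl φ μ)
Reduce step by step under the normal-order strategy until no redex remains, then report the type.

reduction (normal order):
  (λ (j : (f : Type₀) → (k : f) → Eq f k k) → (λ (ξ : (χ : Type₀) → (τ : χ) → Eq χ τ τ) → ξ) ((λ (p : (y : Type₀) → (δ : y) → Eq y δ δ) → p) j)) (λ (φ : Type₀) → λ (μ : φ) → refl φ μ)
  ~> (λ (j : (f : Type₀) → (k : f) → Eq f k k) → j) ((λ (ξ : (χ : Type₀) → (τ : χ) → Eq χ τ τ) → ξ) (λ (p : Type₀) → λ (y : p) → refl p y))
  ~> (λ (j : (f : Type₀) → (k : f) → Eq f k k) → j) (λ (ξ : Type₀) → λ (χ : ξ) → refl ξ χ)
  ~> λ (j : Type₀) → λ (f : j) → refl j f
the term's type:
  (j : Type₀) → (f : j) → Eq j f f
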